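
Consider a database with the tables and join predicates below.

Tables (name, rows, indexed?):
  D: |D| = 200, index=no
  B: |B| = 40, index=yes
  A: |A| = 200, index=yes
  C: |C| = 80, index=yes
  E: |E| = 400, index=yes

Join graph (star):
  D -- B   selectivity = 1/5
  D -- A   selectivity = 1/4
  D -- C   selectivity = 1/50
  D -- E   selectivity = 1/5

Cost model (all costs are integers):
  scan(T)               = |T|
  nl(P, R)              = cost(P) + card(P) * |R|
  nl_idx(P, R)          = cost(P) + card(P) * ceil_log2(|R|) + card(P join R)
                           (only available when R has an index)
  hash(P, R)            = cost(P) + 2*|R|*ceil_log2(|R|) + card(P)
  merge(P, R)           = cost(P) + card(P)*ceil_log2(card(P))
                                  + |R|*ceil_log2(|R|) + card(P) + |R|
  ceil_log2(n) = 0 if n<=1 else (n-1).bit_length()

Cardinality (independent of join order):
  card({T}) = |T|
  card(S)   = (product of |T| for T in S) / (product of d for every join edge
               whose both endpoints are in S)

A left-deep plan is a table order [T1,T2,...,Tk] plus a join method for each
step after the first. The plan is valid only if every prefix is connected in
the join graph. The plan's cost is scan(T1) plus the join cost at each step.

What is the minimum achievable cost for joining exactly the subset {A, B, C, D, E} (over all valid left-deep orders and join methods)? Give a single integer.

143280

Selinger DP over subsets of {A,B,C,D,E}:
  {D}: scan cost=200, card=200
  {B}: scan cost=40, card=40
  {A}: scan cost=200, card=200
  {C}: scan cost=80, card=80
  {E}: scan cost=400, card=400
  {BD}: card=1600; try (B,hash)→880, (D,merge)→2120, (B,merge)→2280, (B,nl_idx)→3000, (D,hash)→3280, (D,nl)→8040 …(+1); best=880 via (B,hash)
  {AD}: card=10000; try (D,hash)→3600, (A,hash)→3600, (D,merge)→3800, (A,merge)→3800, (A,nl_idx)→11800, (D,nl)→40200 …(+1); best=3600 via (D,hash)
  {CD}: card=320; try (C,hash)→1520, (C,nl_idx)→1920, (D,merge)→2520, (C,merge)→2640, (D,hash)→3360, (D,nl)→16080 …(+1); best=1520 via (C,hash)
  {DE}: card=16000; try (D,hash)→4000, (E,merge)→6000, (D,merge)→6200, (E,hash)→7600, (E,nl_idx)→18000, (E,nl)→80200 …(+1); best=4000 via (D,hash)
  {ABD}: card=80000; try (A,hash)→5680, (B,hash)→14080, (A,merge)→21880, (A,nl_idx)→93680, (B,nl_idx)→143600, (B,merge)→153880 …(+2); best=5680 via (A,hash)
  {BCD}: card=2560; try (B,hash)→2320, (C,hash)→3600, (B,merge)→5000, (B,nl_idx)→6000, (B,nl)→14320, (C,nl_idx)→14640 …(+2); best=2320 via (B,hash)
  {BDE}: card=128000; try (E,hash)→9680, (B,hash)→20480, (E,merge)→24080, (E,nl_idx)→143280, (B,nl_idx)→228000, (B,merge)→244280 …(+2); best=9680 via (E,hash)
  {ACD}: card=16000; try (A,hash)→5040, (A,merge)→6520, (C,hash)→14720, (A,nl_idx)→20080, (A,nl)→65520, (C,nl_idx)→89600 …(+2); best=5040 via (A,hash)
  {ADE}: card=800000; try (E,hash)→20800, (A,hash)→23200, (E,merge)→157600, (A,merge)→245800, (E,nl_idx)→893600, (A,nl_idx)→932000 …(+2); best=20800 via (E,hash)
  {CDE}: card=25600; try (E,merge)→8720, (E,hash)→9040, (C,hash)→21120, (E,nl_idx)→30000, (E,nl)→129520, (C,nl_idx)→141600 …(+2); best=8720 via (E,merge)
  {ABCD}: card=128000; try (A,hash)→8080, (B,hash)→21520, (A,merge)→37400, (C,hash)→86800, (A,nl_idx)→150800, (B,nl_idx)→229040 …(+6); best=8080 via (A,hash)
  {ABDE}: card=6400000; try (E,hash)→92880, (A,hash)→140880, (B,hash)→821280, (E,merge)→1449680, (A,merge)→2315480, (E,nl_idx)→7125680 …(+6); best=92880 via (E,hash)
  {BCDE}: card=204800; try (E,hash)→12080, (B,hash)→34800, (E,merge)→39600, (C,hash)→138800, (E,nl_idx)→230160, (B,nl_idx)→367120 …(+6); best=12080 via (E,hash)
  {ACDE}: card=1280000; try (E,hash)→28240, (A,hash)→37520, (E,merge)→249040, (A,merge)→420120, (C,hash)→821920, (E,nl_idx)→1429040 …(+6); best=28240 via (E,hash)
  {ABCDE}: card=10240000; try (E,hash)→143280, (A,hash)→220080, (B,hash)→1308720, (E,merge)→2316080, (A,merge)→3905080, (C,hash)→6494000 …(+10); best=143280 via (E,hash)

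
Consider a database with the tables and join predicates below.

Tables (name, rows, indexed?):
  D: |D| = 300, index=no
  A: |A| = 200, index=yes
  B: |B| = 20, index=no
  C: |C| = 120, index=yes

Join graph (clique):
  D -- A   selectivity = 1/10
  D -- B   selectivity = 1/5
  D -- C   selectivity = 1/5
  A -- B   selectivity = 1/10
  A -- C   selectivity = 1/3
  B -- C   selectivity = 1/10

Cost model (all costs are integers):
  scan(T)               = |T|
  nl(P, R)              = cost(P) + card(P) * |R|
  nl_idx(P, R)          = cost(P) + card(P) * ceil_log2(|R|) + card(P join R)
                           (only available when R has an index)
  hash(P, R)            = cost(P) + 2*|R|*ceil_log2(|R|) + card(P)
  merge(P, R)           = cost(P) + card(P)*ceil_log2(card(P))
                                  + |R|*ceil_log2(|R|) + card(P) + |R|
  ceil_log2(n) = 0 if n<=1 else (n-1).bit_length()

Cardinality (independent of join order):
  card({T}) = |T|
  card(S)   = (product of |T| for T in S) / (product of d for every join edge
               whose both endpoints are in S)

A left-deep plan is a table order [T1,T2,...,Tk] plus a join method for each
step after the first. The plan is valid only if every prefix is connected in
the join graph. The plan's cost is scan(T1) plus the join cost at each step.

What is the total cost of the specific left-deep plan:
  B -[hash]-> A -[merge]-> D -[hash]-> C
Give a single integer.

step 1: scan B: cost=20, card=20
step 2: join A via hash
    card(P join A) = 20*200/(10) = 400
    cost = 20 + 2*200*8 + 20 = 3240
step 3: join D via merge
    card(P join D) = 400*300/(10*5) = 2400
    cost = 3240 + 400*9 + 300*9 + 400 + 300 = 10240
step 4: join C via hash
    card(P join C) = 2400*120/(5*3*10) = 1920
    cost = 10240 + 2*120*7 + 2400 = 14320

14320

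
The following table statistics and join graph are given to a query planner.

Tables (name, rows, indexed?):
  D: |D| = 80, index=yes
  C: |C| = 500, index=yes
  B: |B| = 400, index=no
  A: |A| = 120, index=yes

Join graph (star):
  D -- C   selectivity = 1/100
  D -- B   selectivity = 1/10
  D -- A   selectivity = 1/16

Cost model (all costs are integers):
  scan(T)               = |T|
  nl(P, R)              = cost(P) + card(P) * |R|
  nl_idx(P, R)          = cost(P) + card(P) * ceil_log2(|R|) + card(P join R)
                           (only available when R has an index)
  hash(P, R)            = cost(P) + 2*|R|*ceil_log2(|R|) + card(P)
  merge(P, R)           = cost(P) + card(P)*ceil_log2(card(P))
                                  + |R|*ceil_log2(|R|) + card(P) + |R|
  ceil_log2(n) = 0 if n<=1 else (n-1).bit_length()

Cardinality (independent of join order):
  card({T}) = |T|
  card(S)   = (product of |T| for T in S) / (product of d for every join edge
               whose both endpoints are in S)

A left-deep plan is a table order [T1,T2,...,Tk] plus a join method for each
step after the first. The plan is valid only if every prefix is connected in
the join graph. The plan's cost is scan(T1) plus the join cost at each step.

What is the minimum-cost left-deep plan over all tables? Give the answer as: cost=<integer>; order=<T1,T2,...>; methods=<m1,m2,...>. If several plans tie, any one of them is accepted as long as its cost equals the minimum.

Selinger DP (subsets sized 1..n):
  {D}: scan cost=80, card=80
  {C}: scan cost=500, card=500
  {B}: scan cost=400, card=400
  {A}: scan cost=120, card=120
  {CD}: card=400; try (C,nl_idx)→1200, (D,hash)→2120, (D,nl_idx)→4400, (C,merge)→5720, (D,merge)→6140, (C,hash)→9160 …(+2); best=1200 via (C,nl_idx)
  {BD}: card=3200; try (D,hash)→1920, (B,merge)→4720, (D,merge)→5040, (D,nl_idx)→6400, (B,hash)→7360, (B,nl)→32080 …(+1); best=1920 via (D,hash)
  {AD}: card=600; try (A,nl_idx)→1240, (D,hash)→1360, (D,nl_idx)→1560, (A,merge)→1680, (D,merge)→1720, (A,hash)→1840 …(+2); best=1240 via (A,nl_idx)
  {BCD}: card=16000; try (B,hash)→8800, (B,merge)→9200, (C,hash)→14120, (C,nl_idx)→46720, (C,merge)→48520, (B,nl)→161200 …(+1); best=8800 via (B,hash)
  {ACD}: card=3000; try (A,hash)→3280, (A,merge)→6160, (A,nl_idx)→7000, (C,nl_idx)→9640, (C,hash)→10840, (C,merge)→12840 …(+2); best=3280 via (A,hash)
  {ABD}: card=24000; try (A,hash)→6800, (B,hash)→9040, (B,merge)→11840, (A,merge)→44480, (A,nl_idx)→48320, (B,nl)→241240 …(+1); best=6800 via (A,hash)
  {ABCD}: card=120000; try (B,hash)→13480, (A,hash)→26480, (C,hash)→39800, (B,merge)→46280, (A,nl_idx)→240800, (A,merge)→249760 …(+5); best=13480 via (B,hash)

cost=13480; order=D,C,A,B; methods=nl_idx,hash,hash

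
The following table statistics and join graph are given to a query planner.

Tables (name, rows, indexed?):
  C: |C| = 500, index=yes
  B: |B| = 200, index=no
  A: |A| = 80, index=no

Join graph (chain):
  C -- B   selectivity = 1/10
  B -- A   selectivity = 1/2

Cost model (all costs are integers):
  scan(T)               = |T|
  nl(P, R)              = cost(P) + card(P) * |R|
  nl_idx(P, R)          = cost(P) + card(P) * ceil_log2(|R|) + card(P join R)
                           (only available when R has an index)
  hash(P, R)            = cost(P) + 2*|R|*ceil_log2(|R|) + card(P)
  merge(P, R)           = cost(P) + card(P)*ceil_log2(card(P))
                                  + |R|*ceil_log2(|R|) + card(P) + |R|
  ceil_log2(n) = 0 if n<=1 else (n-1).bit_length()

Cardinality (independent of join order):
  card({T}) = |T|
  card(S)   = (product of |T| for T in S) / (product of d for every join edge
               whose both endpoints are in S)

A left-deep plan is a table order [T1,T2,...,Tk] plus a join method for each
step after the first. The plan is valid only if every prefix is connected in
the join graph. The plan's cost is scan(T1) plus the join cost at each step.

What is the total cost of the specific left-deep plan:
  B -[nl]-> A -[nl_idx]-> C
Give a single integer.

step 1: scan B: cost=200, card=200
step 2: join A via nl
    card(P join A) = 200*80/(2) = 8000
    cost = 200 + 200*80 = 16200
step 3: join C via nl_idx
    card(P join C) = 8000*500/(10) = 400000
    cost = 16200 + 8000*9 + 400000 = 488200

488200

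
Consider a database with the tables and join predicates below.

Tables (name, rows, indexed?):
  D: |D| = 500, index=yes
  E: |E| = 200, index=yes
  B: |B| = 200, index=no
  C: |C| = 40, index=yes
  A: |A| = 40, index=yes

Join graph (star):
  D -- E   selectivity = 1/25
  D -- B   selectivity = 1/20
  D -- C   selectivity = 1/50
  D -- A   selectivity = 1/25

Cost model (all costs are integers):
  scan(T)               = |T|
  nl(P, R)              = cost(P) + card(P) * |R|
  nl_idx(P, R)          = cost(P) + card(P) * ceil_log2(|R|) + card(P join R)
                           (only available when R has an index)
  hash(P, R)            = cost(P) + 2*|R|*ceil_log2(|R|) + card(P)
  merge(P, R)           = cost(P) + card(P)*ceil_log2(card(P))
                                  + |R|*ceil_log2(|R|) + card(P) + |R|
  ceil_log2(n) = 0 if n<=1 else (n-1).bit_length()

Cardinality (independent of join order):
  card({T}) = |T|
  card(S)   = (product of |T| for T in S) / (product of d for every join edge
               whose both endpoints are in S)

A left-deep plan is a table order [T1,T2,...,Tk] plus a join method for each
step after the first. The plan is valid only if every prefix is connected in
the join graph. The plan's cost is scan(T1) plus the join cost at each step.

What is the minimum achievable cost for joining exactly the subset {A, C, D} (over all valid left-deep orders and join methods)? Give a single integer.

Selinger DP over subsets of {A,C,D}:
  {D}: scan cost=500, card=500
  {C}: scan cost=40, card=40
  {A}: scan cost=40, card=40
  {CD}: card=400; try (D,nl_idx)→800, (C,hash)→1480, (C,nl_idx)→3900, (D,merge)→5320, (C,merge)→5780, (D,hash)→9080 …(+2); best=800 via (D,nl_idx)
  {AD}: card=800; try (D,nl_idx)→1200, (A,hash)→1480, (A,nl_idx)→4300, (D,merge)→5320, (A,merge)→5780, (D,hash)→9080 …(+2); best=1200 via (D,nl_idx)
  {ACD}: card=640; try (A,hash)→1680, (C,hash)→2480, (A,nl_idx)→3840, (A,merge)→5080, (C,nl_idx)→6640, (C,merge)→10280 …(+2); best=1680 via (A,hash)

1680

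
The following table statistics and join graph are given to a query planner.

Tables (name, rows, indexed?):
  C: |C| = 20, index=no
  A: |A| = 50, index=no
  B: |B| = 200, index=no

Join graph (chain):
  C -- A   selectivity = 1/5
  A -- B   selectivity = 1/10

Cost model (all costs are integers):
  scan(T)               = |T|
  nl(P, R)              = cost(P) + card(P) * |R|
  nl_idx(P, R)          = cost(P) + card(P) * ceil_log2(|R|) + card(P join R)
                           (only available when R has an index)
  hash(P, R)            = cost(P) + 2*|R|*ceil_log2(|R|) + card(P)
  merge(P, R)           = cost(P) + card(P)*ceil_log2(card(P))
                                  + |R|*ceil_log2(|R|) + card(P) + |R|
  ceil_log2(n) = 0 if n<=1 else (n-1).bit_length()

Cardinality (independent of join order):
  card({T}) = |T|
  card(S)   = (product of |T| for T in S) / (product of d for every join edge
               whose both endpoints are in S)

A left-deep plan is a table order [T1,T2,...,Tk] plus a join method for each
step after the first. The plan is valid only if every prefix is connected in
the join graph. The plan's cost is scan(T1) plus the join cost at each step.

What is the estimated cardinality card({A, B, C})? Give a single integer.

Tables in S: A(50), B(200), C(20)
Edges inside S: C-A(d=5), A-B(d=10)
numerator = 50 * 200 * 20 = 200000
denominator = 5 * 10 = 50
card(S) = 200000 / 50 = 4000

4000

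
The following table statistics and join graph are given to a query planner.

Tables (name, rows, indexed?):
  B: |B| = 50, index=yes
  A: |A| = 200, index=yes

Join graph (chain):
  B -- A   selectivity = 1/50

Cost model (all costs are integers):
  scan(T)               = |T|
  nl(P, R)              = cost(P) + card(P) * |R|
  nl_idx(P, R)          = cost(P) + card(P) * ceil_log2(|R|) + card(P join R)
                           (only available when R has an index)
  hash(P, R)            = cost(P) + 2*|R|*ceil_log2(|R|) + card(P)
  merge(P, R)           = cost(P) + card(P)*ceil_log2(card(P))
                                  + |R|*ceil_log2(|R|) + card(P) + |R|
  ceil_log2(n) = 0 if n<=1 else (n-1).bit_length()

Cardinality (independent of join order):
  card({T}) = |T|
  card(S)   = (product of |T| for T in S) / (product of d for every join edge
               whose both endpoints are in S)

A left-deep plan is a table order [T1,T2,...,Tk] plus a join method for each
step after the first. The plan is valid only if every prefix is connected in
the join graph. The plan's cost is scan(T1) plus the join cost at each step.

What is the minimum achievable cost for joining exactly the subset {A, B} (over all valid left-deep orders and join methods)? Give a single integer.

650

Selinger DP over subsets of {A,B}:
  {B}: scan cost=50, card=50
  {A}: scan cost=200, card=200
  {AB}: card=200; try (A,nl_idx)→650, (B,hash)→1000, (B,nl_idx)→1600, (A,merge)→2200, (B,merge)→2350, (A,hash)→3300 …(+2); best=650 via (A,nl_idx)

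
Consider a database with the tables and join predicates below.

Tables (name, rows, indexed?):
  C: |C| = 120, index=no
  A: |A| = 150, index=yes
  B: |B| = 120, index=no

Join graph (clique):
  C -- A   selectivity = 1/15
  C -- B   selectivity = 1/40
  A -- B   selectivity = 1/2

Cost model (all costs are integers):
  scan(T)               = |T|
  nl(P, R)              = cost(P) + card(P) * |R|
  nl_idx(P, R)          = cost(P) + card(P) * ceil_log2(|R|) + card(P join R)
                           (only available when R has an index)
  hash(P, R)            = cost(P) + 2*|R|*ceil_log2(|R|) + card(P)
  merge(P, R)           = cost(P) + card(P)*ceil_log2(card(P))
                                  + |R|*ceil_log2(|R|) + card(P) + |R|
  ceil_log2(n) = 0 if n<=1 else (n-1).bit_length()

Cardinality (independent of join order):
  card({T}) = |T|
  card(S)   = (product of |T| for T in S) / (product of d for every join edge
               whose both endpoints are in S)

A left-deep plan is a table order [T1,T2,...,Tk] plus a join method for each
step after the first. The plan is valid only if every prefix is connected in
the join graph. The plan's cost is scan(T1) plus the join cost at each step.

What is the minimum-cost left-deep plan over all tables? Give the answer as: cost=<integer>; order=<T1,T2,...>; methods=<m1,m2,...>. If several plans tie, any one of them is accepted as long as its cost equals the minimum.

cost=4680; order=B,C,A; methods=hash,hash

Selinger DP (subsets sized 1..n):
  {C}: scan cost=120, card=120
  {A}: scan cost=150, card=150
  {B}: scan cost=120, card=120
  {AC}: card=1200; try (C,hash)→1980, (A,nl_idx)→2280, (A,merge)→2430, (C,merge)→2460, (A,hash)→2640, (A,nl)→18120 …(+1); best=1980 via (C,hash)
  {BC}: card=360; try (C,hash)→1920, (B,hash)→1920, (C,merge)→2040, (B,merge)→2040, (C,nl)→14520, (B,nl)→14520; best=1920 via (C,hash)
  {AB}: card=9000; try (B,hash)→1980, (A,merge)→2430, (B,merge)→2460, (A,hash)→2640, (A,nl_idx)→10080, (A,nl)→18120 …(+1); best=1980 via (B,hash)
  {ABC}: card=1800; try (A,hash)→4680, (B,hash)→4860, (A,nl_idx)→6600, (A,merge)→6870, (C,hash)→12660, (B,merge)→17340 …(+4); best=4680 via (A,hash)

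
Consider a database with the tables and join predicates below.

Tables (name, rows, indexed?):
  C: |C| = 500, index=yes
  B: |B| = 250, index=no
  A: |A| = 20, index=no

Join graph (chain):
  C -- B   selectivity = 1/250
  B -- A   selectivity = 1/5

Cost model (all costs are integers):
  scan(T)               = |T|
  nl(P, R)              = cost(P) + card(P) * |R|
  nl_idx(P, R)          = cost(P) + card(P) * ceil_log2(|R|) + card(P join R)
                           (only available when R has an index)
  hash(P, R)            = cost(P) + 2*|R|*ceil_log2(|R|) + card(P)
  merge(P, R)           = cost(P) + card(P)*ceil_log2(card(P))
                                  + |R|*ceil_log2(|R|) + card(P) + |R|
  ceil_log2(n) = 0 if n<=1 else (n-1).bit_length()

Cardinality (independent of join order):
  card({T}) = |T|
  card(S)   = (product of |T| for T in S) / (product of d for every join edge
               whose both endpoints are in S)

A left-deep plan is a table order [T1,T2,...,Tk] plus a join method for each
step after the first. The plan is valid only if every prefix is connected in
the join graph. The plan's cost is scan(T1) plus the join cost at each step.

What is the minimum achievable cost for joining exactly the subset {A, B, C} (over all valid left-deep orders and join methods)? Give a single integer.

3700

Selinger DP over subsets of {A,B,C}:
  {C}: scan cost=500, card=500
  {B}: scan cost=250, card=250
  {A}: scan cost=20, card=20
  {BC}: card=500; try (C,nl_idx)→3000, (B,hash)→5000, (C,merge)→7500, (B,merge)→7750, (C,hash)→9500, (C,nl)→125250 …(+1); best=3000 via (C,nl_idx)
  {AB}: card=1000; try (A,hash)→700, (B,merge)→2390, (A,merge)→2620, (B,hash)→4040, (B,nl)→5020, (A,nl)→5250; best=700 via (A,hash)
  {ABC}: card=2000; try (A,hash)→3700, (A,merge)→8120, (C,hash)→10700, (C,nl_idx)→11700, (A,nl)→13000, (C,merge)→16700 …(+1); best=3700 via (A,hash)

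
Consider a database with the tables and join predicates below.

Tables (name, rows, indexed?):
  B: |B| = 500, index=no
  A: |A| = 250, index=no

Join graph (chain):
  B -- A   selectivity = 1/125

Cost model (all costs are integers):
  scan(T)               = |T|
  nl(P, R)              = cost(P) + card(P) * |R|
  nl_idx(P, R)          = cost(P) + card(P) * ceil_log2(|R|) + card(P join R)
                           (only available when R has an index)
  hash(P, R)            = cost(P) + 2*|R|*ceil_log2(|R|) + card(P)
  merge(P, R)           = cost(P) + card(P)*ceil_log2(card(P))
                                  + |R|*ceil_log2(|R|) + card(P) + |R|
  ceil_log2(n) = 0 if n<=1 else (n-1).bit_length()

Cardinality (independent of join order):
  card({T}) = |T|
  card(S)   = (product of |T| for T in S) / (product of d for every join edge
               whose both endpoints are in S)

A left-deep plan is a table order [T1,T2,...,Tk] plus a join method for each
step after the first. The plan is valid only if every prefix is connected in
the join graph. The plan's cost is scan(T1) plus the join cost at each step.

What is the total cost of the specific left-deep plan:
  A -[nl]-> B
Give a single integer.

125250

step 1: scan A: cost=250, card=250
step 2: join B via nl
    card(P join B) = 250*500/(125) = 1000
    cost = 250 + 250*500 = 125250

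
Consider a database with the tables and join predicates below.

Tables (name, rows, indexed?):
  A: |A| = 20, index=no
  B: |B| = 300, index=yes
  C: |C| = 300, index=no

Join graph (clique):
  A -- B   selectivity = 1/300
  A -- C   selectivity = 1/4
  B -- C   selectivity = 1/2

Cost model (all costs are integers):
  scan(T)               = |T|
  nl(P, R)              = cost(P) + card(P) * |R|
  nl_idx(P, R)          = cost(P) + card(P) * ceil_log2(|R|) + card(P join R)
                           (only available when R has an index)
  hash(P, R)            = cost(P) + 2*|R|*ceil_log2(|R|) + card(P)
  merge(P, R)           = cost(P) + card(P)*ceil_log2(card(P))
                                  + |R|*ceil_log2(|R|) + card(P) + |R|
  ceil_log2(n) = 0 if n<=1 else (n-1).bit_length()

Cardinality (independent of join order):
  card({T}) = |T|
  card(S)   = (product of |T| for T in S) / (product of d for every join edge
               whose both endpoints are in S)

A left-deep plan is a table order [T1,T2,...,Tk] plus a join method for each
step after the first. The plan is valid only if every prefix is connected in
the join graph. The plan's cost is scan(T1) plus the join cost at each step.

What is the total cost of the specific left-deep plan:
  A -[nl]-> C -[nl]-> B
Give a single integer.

456020

step 1: scan A: cost=20, card=20
step 2: join C via nl
    card(P join C) = 20*300/(4) = 1500
    cost = 20 + 20*300 = 6020
step 3: join B via nl
    card(P join B) = 1500*300/(300*2) = 750
    cost = 6020 + 1500*300 = 456020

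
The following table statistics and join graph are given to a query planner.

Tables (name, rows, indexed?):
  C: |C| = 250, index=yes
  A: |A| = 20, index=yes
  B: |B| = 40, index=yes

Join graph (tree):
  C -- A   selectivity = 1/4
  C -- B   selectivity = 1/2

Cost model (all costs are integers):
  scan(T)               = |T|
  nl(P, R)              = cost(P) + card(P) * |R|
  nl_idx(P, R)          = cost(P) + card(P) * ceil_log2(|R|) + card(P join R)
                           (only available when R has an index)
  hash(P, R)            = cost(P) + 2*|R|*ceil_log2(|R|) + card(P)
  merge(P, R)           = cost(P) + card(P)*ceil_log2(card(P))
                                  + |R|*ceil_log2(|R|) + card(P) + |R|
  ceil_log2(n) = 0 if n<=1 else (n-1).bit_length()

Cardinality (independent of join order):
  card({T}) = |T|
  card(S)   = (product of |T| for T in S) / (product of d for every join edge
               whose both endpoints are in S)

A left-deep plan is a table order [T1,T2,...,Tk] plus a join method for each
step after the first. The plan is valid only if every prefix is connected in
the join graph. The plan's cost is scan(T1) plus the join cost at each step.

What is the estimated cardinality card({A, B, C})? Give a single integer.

25000

Tables in S: A(20), B(40), C(250)
Edges inside S: C-A(d=4), C-B(d=2)
numerator = 20 * 40 * 250 = 200000
denominator = 4 * 2 = 8
card(S) = 200000 / 8 = 25000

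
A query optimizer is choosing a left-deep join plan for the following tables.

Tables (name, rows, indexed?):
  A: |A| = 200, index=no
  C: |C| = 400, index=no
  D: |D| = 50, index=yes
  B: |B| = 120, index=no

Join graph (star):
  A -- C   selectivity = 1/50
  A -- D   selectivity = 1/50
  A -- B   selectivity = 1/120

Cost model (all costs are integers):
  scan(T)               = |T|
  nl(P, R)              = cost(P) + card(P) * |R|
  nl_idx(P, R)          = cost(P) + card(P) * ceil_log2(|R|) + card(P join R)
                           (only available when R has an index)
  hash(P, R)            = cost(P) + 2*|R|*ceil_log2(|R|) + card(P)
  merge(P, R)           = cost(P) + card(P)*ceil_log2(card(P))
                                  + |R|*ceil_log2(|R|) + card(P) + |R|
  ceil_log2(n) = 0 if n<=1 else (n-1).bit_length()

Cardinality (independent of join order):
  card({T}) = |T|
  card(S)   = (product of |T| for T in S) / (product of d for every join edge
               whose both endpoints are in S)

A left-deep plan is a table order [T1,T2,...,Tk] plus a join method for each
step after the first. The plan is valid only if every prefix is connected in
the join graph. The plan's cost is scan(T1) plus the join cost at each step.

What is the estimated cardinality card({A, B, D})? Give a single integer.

Tables in S: A(200), B(120), D(50)
Edges inside S: A-D(d=50), A-B(d=120)
numerator = 200 * 120 * 50 = 1200000
denominator = 50 * 120 = 6000
card(S) = 1200000 / 6000 = 200

200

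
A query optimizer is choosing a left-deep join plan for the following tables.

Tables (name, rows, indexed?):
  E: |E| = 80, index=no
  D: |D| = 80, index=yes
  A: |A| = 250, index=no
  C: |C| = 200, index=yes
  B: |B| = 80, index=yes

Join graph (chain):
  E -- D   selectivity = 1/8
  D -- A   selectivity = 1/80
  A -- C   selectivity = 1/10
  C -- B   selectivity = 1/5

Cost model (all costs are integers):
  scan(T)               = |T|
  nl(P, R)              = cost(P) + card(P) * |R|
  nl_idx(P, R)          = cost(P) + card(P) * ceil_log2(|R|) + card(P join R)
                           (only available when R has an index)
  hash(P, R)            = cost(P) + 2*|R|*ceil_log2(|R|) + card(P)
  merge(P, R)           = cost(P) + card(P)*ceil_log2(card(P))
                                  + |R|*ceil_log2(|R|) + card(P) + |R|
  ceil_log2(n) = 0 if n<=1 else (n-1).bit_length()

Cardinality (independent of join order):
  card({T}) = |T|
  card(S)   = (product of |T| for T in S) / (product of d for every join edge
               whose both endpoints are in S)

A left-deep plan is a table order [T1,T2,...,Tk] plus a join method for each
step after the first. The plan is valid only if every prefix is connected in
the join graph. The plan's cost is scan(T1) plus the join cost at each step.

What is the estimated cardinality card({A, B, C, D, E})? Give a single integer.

Tables in S: A(250), B(80), C(200), D(80), E(80)
Edges inside S: E-D(d=8), D-A(d=80), A-C(d=10), C-B(d=5)
numerator = 250 * 80 * 200 * 80 * 80 = 25600000000
denominator = 8 * 80 * 10 * 5 = 32000
card(S) = 25600000000 / 32000 = 800000

800000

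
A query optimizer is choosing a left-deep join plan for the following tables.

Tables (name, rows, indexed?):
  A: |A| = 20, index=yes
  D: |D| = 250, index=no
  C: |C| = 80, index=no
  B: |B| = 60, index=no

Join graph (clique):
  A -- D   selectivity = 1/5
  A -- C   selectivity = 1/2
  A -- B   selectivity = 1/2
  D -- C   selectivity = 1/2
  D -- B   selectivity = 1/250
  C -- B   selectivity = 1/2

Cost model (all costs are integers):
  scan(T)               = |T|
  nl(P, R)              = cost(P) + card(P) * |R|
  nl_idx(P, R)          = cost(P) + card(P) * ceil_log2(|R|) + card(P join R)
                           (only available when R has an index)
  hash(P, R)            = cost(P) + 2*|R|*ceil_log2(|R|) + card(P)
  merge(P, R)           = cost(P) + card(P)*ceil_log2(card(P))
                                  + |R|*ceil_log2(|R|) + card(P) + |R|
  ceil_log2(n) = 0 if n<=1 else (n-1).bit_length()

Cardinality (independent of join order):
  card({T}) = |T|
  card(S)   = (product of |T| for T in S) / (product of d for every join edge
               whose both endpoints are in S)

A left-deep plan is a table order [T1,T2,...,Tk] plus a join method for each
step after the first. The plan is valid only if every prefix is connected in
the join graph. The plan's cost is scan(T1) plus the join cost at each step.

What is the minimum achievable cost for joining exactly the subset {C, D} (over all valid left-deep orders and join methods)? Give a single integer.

Selinger DP over subsets of {C,D}:
  {D}: scan cost=250, card=250
  {C}: scan cost=80, card=80
  {CD}: card=10000; try (C,hash)→1620, (D,merge)→2970, (C,merge)→3140, (D,hash)→4160, (D,nl)→20080, (C,nl)→20250; best=1620 via (C,hash)

1620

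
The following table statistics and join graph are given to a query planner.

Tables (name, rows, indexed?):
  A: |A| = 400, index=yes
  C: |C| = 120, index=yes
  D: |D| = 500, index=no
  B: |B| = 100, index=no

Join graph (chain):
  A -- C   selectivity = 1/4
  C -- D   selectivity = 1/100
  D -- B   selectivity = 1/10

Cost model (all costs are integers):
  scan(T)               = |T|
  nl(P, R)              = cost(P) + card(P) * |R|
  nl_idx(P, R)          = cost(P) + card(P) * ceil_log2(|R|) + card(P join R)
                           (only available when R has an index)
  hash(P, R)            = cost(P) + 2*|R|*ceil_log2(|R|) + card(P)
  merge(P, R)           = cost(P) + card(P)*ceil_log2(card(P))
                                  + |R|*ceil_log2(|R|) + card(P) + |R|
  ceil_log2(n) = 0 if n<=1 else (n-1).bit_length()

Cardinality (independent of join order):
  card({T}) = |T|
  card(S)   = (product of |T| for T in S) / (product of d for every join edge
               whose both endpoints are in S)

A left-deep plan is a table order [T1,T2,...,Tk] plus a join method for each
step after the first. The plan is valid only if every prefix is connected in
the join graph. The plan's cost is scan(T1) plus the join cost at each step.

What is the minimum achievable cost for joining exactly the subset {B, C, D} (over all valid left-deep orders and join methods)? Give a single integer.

Selinger DP over subsets of {B,C,D}:
  {C}: scan cost=120, card=120
  {D}: scan cost=500, card=500
  {B}: scan cost=100, card=100
  {CD}: card=600; try (C,hash)→2680, (C,nl_idx)→4600, (D,merge)→6080, (C,merge)→6460, (D,hash)→9240, (D,nl)→60120 …(+1); best=2680 via (C,hash)
  {BD}: card=5000; try (B,hash)→2400, (D,merge)→5900, (B,merge)→6300, (D,hash)→9200, (D,nl)→50100, (B,nl)→50500; best=2400 via (B,hash)
  {BCD}: card=6000; try (B,hash)→4680, (C,hash)→9080, (B,merge)→10080, (C,nl_idx)→43400, (B,nl)→62680, (C,merge)→73360 …(+1); best=4680 via (B,hash)

4680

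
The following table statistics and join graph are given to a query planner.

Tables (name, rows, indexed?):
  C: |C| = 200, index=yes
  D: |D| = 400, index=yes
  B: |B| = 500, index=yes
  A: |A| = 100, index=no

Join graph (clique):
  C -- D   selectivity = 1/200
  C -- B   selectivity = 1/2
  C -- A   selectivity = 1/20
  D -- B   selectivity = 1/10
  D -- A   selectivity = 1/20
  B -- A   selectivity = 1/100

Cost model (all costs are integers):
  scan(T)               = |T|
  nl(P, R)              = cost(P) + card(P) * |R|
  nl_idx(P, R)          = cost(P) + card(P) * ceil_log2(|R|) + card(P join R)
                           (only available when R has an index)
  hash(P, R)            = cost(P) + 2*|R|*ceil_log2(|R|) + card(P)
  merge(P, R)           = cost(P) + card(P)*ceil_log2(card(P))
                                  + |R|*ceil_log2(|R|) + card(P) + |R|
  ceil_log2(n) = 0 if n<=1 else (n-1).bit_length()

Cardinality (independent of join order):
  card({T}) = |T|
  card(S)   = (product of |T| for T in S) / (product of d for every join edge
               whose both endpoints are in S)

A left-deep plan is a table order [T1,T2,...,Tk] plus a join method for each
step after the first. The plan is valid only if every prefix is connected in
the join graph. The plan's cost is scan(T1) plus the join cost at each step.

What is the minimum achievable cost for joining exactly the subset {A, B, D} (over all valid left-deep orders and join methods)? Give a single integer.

7000

Selinger DP over subsets of {A,B,D}:
  {D}: scan cost=400, card=400
  {B}: scan cost=500, card=500
  {A}: scan cost=100, card=100
  {BD}: card=20000; try (D,hash)→8200, (B,merge)→9400, (D,merge)→9500, (B,hash)→9800, (B,nl_idx)→24000, (D,nl_idx)→25000 …(+2); best=8200 via (D,hash)
  {AD}: card=2000; try (A,hash)→2200, (D,nl_idx)→3000, (D,merge)→4900, (A,merge)→5200, (D,hash)→7400, (D,nl)→40100 …(+1); best=2200 via (A,hash)
  {AB}: card=500; try (B,nl_idx)→1500, (A,hash)→2400, (B,merge)→5900, (A,merge)→6300, (B,hash)→9200, (B,nl)→50100 …(+1); best=1500 via (B,nl_idx)
  {ABD}: card=1000; try (D,nl_idx)→7000, (D,hash)→9200, (D,merge)→10500, (B,hash)→13200, (B,nl_idx)→21200, (A,hash)→29600 …(+5); best=7000 via (D,nl_idx)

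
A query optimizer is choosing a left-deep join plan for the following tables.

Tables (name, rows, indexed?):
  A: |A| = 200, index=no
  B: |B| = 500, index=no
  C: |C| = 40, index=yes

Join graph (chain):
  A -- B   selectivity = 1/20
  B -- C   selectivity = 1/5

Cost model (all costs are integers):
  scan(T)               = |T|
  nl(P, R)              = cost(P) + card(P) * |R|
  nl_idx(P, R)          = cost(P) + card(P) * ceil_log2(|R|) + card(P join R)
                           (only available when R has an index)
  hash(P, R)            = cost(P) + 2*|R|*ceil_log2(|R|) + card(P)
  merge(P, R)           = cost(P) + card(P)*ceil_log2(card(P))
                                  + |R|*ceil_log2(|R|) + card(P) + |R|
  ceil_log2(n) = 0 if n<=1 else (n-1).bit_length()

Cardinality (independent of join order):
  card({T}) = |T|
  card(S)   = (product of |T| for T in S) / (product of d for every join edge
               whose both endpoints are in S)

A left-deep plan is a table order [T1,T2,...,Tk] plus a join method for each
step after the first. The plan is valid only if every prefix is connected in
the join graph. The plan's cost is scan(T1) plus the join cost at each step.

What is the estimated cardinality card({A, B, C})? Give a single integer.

Tables in S: A(200), B(500), C(40)
Edges inside S: A-B(d=20), B-C(d=5)
numerator = 200 * 500 * 40 = 4000000
denominator = 20 * 5 = 100
card(S) = 4000000 / 100 = 40000

40000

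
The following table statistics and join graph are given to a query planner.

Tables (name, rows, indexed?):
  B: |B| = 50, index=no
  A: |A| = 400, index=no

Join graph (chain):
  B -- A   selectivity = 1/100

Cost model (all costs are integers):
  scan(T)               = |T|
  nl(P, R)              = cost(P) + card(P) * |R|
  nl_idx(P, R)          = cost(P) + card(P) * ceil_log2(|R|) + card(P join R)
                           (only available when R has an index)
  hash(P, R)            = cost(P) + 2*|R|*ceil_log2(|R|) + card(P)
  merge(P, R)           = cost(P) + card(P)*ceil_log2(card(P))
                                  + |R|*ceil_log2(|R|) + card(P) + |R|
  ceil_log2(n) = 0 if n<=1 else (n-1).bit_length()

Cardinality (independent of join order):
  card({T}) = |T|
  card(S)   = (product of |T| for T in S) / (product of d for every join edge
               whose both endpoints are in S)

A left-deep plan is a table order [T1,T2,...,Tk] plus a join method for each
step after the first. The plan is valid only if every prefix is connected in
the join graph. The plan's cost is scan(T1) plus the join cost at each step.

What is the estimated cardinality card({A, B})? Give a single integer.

Tables in S: A(400), B(50)
Edges inside S: B-A(d=100)
numerator = 400 * 50 = 20000
denominator = 100 = 100
card(S) = 20000 / 100 = 200

200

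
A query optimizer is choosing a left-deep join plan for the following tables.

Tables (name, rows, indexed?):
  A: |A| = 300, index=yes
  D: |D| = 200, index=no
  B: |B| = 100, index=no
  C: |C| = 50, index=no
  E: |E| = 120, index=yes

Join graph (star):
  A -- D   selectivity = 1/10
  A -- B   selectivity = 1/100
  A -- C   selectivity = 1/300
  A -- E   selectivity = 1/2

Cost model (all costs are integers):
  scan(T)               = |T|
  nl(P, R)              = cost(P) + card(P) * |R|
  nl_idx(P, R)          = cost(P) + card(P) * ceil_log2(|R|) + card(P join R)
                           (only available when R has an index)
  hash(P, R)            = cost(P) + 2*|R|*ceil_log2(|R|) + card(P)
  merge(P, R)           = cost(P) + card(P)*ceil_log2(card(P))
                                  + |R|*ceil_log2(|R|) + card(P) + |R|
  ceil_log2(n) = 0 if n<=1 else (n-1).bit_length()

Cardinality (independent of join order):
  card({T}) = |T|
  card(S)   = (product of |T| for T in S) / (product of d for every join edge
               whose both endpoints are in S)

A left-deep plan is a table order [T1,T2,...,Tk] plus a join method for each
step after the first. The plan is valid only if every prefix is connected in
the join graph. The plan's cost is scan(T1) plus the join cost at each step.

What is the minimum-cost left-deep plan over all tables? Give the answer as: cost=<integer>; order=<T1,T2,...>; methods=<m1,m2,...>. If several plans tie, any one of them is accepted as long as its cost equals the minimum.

cost=6530; order=C,A,B,D,E; methods=nl_idx,merge,merge,hash

Selinger DP (subsets sized 1..n):
  {A}: scan cost=300, card=300
  {D}: scan cost=200, card=200
  {B}: scan cost=100, card=100
  {C}: scan cost=50, card=50
  {E}: scan cost=120, card=120
  {AD}: card=6000; try (D,hash)→3800, (A,merge)→5000, (D,merge)→5100, (A,hash)→5800, (A,nl_idx)→8000, (A,nl)→60200 …(+1); best=3800 via (D,hash)
  {AB}: card=300; try (A,nl_idx)→1300, (B,hash)→2000, (A,merge)→3900, (B,merge)→4100, (A,hash)→5600, (A,nl)→30100 …(+1); best=1300 via (A,nl_idx)
  {AC}: card=50; try (A,nl_idx)→550, (C,hash)→1200, (A,merge)→3400, (C,merge)→3650, (A,hash)→5500, (A,nl)→15050 …(+1); best=550 via (A,nl_idx)
  {AE}: card=18000; try (E,hash)→2280, (A,merge)→4080, (E,merge)→4260, (A,hash)→5640, (A,nl_idx)→19200, (E,nl_idx)→20400 …(+2); best=2280 via (E,hash)
  {ABD}: card=6000; try (D,hash)→4800, (D,merge)→6100, (B,hash)→11200, (D,nl)→61300, (B,merge)→88600, (B,nl)→603800; best=4800 via (D,hash)
  {ACD}: card=1000; try (D,merge)→2700, (D,hash)→3800, (C,hash)→10400, (D,nl)→10550, (C,merge)→88150, (C,nl)→303800; best=2700 via (D,merge)
  {ADE}: card=360000; try (E,hash)→11480, (D,hash)→23480, (E,merge)→88760, (D,merge)→292080, (E,nl_idx)→405800, (E,nl)→723800 …(+1); best=11480 via (E,hash)
  {ABC}: card=50; try (B,merge)→1700, (B,hash)→2000, (C,hash)→2200, (C,merge)→4650, (B,nl)→5550, (C,nl)→16300; best=1700 via (B,merge)
  {ABE}: card=18000; try (E,hash)→3280, (E,merge)→5260, (E,nl_idx)→21400, (B,hash)→21680, (E,nl)→37300, (B,merge)→291080 …(+1); best=3280 via (E,hash)
  {ACE}: card=3000; try (E,merge)→1860, (E,hash)→2280, (E,nl_idx)→3900, (E,nl)→6550, (C,hash)→20880, (C,merge)→290630 …(+1); best=1860 via (E,merge)
  {ABCD}: card=1000; try (D,merge)→3850, (D,hash)→4950, (B,hash)→5100, (C,hash)→11400, (D,nl)→11700, (B,merge)→14500 …(+3); best=3850 via (D,merge)
  {ABDE}: card=360000; try (E,hash)→12480, (D,hash)→24480, (E,merge)→89760, (D,merge)→293080, (B,hash)→372880, (E,nl_idx)→406800 …(+4); best=12480 via (E,hash)
  {ACDE}: card=60000; try (E,hash)→5380, (D,hash)→8060, (E,merge)→14660, (D,merge)→42660, (E,nl_idx)→69700, (E,nl)→122700 …(+4); best=5380 via (E,hash)
  {ABCE}: card=3000; try (E,merge)→3010, (E,hash)→3430, (E,nl_idx)→5050, (B,hash)→6260, (E,nl)→7700, (C,hash)→21880 …(+4); best=3010 via (E,merge)
  {ABCDE}: card=60000; try (E,hash)→6530, (D,hash)→9210, (E,merge)→15810, (D,merge)→43810, (B,hash)→66780, (E,nl_idx)→70850 …(+7); best=6530 via (E,hash)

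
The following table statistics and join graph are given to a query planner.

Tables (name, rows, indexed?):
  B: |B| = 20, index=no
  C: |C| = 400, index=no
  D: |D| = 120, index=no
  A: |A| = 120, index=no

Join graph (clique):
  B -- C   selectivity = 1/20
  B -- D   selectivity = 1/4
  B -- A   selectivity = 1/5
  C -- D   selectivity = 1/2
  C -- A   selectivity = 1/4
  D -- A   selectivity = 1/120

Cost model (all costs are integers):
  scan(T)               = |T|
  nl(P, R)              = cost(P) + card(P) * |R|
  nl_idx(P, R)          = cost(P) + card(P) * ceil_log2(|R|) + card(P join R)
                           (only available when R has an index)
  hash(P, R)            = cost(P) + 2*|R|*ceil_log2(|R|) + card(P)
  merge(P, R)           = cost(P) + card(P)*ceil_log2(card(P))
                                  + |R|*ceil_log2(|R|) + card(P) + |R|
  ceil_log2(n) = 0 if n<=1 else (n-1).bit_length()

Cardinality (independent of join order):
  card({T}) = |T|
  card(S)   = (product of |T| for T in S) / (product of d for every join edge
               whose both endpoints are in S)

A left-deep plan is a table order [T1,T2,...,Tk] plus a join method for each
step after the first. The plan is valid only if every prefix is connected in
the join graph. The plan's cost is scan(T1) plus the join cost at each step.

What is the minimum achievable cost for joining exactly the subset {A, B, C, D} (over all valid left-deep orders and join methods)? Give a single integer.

7160

Selinger DP over subsets of {A,B,C,D}:
  {B}: scan cost=20, card=20
  {C}: scan cost=400, card=400
  {D}: scan cost=120, card=120
  {A}: scan cost=120, card=120
  {BC}: card=400; try (B,hash)→1000, (C,merge)→4140, (B,merge)→4520, (C,hash)→7240, (C,nl)→8020, (B,nl)→8400; best=1000 via (B,hash)
  {BD}: card=600; try (B,hash)→440, (D,merge)→1100, (B,merge)→1200, (D,hash)→1720, (D,nl)→2420, (B,nl)→2520; best=440 via (B,hash)
  {AB}: card=480; try (B,hash)→440, (A,merge)→1100, (B,merge)→1200, (A,hash)→1720, (A,nl)→2420, (B,nl)→2520; best=440 via (B,hash)
  {CD}: card=24000; try (D,hash)→2480, (C,merge)→5080, (D,merge)→5360, (C,hash)→7440, (C,nl)→48120, (D,nl)→48400; best=2480 via (D,hash)
  {AC}: card=12000; try (A,hash)→2480, (C,merge)→5080, (A,merge)→5360, (C,hash)→7440, (C,nl)→48120, (A,nl)→48400; best=2480 via (A,hash)
  {AD}: card=120; try (D,hash)→1920, (A,hash)→1920, (D,merge)→2040, (A,merge)→2040, (D,nl)→14520, (A,nl)→14520; best=1920 via (D,hash)
  {BCD}: card=6000; try (D,hash)→3080, (D,merge)→5960, (C,hash)→8240, (C,merge)→11040, (B,hash)→26680, (D,nl)→49000 …(+3); best=3080 via (D,hash)
  {ABC}: card=2400; try (A,hash)→3080, (A,merge)→5960, (C,hash)→8120, (C,merge)→9240, (B,hash)→14680, (A,nl)→49000 …(+3); best=3080 via (A,hash)
  {ABD}: card=120; try (B,hash)→2240, (D,hash)→2600, (A,hash)→2720, (B,merge)→3000, (B,nl)→4320, (D,merge)→6200 …(+3); best=2240 via (B,hash)
  {ACD}: card=6000; try (C,merge)→6880, (C,hash)→9240, (D,hash)→16160, (A,hash)→28160, (C,nl)→49920, (D,merge)→183440 …(+3); best=6880 via (C,merge)
  {ABCD}: card=300; try (D,hash)→7160, (C,merge)→7200, (C,hash)→9560, (A,hash)→10760, (B,hash)→13080, (D,merge)→35240 …(+6); best=7160 via (D,hash)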